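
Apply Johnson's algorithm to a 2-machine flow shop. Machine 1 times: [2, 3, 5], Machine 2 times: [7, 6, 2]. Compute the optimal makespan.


Apply Johnson's rule:
  Group 1 (a <= b): [(1, 2, 7), (2, 3, 6)]
  Group 2 (a > b): [(3, 5, 2)]
Optimal job order: [1, 2, 3]
Schedule:
  Job 1: M1 done at 2, M2 done at 9
  Job 2: M1 done at 5, M2 done at 15
  Job 3: M1 done at 10, M2 done at 17
Makespan = 17

17


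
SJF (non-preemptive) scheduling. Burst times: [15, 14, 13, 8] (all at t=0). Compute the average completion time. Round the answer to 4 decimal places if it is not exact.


SJF order (ascending): [8, 13, 14, 15]
Completion times:
  Job 1: burst=8, C=8
  Job 2: burst=13, C=21
  Job 3: burst=14, C=35
  Job 4: burst=15, C=50
Average completion = 114/4 = 28.5

28.5


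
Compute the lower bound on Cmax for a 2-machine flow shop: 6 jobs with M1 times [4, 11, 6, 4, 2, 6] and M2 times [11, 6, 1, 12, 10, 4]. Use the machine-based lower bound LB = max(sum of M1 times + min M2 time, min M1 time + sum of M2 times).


LB1 = sum(M1 times) + min(M2 times) = 33 + 1 = 34
LB2 = min(M1 times) + sum(M2 times) = 2 + 44 = 46
Lower bound = max(LB1, LB2) = max(34, 46) = 46

46


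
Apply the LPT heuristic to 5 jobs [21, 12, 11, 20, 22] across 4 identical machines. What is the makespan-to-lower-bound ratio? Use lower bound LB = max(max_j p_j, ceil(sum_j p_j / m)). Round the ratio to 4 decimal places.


LPT order: [22, 21, 20, 12, 11]
Machine loads after assignment: [22, 21, 20, 23]
LPT makespan = 23
Lower bound = max(max_job, ceil(total/4)) = max(22, 22) = 22
Ratio = 23 / 22 = 1.0455

1.0455


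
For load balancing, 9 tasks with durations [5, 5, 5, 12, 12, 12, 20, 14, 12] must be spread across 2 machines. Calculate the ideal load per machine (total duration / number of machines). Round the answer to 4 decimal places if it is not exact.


Total processing time = 5 + 5 + 5 + 12 + 12 + 12 + 20 + 14 + 12 = 97
Number of machines = 2
Ideal balanced load = 97 / 2 = 48.5

48.5


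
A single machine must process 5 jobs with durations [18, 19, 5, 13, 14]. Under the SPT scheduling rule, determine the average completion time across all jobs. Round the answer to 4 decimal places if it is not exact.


Sort jobs by processing time (SPT order): [5, 13, 14, 18, 19]
Compute completion times sequentially:
  Job 1: processing = 5, completes at 5
  Job 2: processing = 13, completes at 18
  Job 3: processing = 14, completes at 32
  Job 4: processing = 18, completes at 50
  Job 5: processing = 19, completes at 69
Sum of completion times = 174
Average completion time = 174/5 = 34.8

34.8


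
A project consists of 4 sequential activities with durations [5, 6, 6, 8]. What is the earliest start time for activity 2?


Activity 2 starts after activities 1 through 1 complete.
Predecessor durations: [5]
ES = 5 = 5

5


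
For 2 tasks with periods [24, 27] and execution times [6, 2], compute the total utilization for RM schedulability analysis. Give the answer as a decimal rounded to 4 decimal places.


Compute individual utilizations (exact fractions):
  Task 1: C/T = 6/24 = 1/4 (approx. 0.25)
  Task 2: C/T = 2/27 (approx. 0.0741)
Total utilization U = 1/4 + 2/27 = 35/108
Rounded to 4 decimal places: U = 0.3241
RM (Liu & Layland) bound for 2 tasks = 0.828427; compare with U = 35/108 (approx. 0.324074)
U <= bound, so schedulable by RM sufficient condition.

0.3241


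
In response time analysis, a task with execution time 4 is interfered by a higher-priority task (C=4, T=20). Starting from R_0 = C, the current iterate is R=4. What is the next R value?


R_next = C + ceil(R_prev / T_hp) * C_hp
ceil(4 / 20) = ceil(0.2) = 1
Interference = 1 * 4 = 4
R_next = 4 + 4 = 8

8


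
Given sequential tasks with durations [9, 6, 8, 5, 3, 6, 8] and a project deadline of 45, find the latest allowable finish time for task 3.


LF(activity 3) = deadline - sum of successor durations
Successors: activities 4 through 7 with durations [5, 3, 6, 8]
Sum of successor durations = 22
LF = 45 - 22 = 23

23


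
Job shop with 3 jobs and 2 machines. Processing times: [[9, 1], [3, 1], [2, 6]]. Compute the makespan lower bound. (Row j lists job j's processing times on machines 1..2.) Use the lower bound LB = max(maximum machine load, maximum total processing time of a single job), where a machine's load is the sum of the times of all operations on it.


Machine loads:
  Machine 1: 9 + 3 + 2 = 14
  Machine 2: 1 + 1 + 6 = 8
Max machine load = 14
Job totals:
  Job 1: 10
  Job 2: 4
  Job 3: 8
Max job total = 10
Lower bound = max(14, 10) = 14

14


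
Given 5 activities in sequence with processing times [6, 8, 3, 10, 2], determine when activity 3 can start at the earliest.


Activity 3 starts after activities 1 through 2 complete.
Predecessor durations: [6, 8]
ES = 6 + 8 = 14

14


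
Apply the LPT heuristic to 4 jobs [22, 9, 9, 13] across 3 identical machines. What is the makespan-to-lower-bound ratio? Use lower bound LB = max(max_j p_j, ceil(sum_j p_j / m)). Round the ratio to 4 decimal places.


LPT order: [22, 13, 9, 9]
Machine loads after assignment: [22, 13, 18]
LPT makespan = 22
Lower bound = max(max_job, ceil(total/3)) = max(22, 18) = 22
Ratio = 22 / 22 = 1.0

1.0


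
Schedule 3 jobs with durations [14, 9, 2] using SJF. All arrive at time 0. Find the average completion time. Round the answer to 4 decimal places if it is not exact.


SJF order (ascending): [2, 9, 14]
Completion times:
  Job 1: burst=2, C=2
  Job 2: burst=9, C=11
  Job 3: burst=14, C=25
Average completion = 38/3 = 12.6667

12.6667


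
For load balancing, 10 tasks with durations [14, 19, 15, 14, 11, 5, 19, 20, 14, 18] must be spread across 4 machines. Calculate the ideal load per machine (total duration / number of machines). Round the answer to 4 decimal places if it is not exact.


Total processing time = 14 + 19 + 15 + 14 + 11 + 5 + 19 + 20 + 14 + 18 = 149
Number of machines = 4
Ideal balanced load = 149 / 4 = 37.25

37.25


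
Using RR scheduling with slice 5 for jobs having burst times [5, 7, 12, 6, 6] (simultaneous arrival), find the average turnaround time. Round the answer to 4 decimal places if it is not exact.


Time quantum = 5
Execution trace:
  J1 runs 5 units, time = 5
  J2 runs 5 units, time = 10
  J3 runs 5 units, time = 15
  J4 runs 5 units, time = 20
  J5 runs 5 units, time = 25
  J2 runs 2 units, time = 27
  J3 runs 5 units, time = 32
  J4 runs 1 units, time = 33
  J5 runs 1 units, time = 34
  J3 runs 2 units, time = 36
Finish times: [5, 27, 36, 33, 34]
Average turnaround = 135/5 = 27.0

27.0


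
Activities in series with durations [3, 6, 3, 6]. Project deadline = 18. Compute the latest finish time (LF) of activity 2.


LF(activity 2) = deadline - sum of successor durations
Successors: activities 3 through 4 with durations [3, 6]
Sum of successor durations = 9
LF = 18 - 9 = 9

9


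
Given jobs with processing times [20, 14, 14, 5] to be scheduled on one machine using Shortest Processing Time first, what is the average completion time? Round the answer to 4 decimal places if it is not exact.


Sort jobs by processing time (SPT order): [5, 14, 14, 20]
Compute completion times sequentially:
  Job 1: processing = 5, completes at 5
  Job 2: processing = 14, completes at 19
  Job 3: processing = 14, completes at 33
  Job 4: processing = 20, completes at 53
Sum of completion times = 110
Average completion time = 110/4 = 27.5

27.5


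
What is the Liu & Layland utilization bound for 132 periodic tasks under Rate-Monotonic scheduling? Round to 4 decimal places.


Compute 2^(1/132) = 1.0052649263
Subtract 1: 1.0052649263 - 1 = 0.0052649263
Multiply by n: 132 * 0.0052649263 = 0.6949702716
Round to 4 dp: 0.6950

0.6950


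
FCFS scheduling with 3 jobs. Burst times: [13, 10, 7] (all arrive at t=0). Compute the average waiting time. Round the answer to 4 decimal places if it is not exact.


FCFS order (as given): [13, 10, 7]
Waiting times:
  Job 1: wait = 0
  Job 2: wait = 13
  Job 3: wait = 23
Sum of waiting times = 36
Average waiting time = 36/3 = 12.0

12.0


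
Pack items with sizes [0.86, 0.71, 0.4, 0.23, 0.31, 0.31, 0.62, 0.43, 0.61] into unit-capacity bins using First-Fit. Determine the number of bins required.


Place items sequentially using First-Fit:
  Item 0.86 -> new Bin 1
  Item 0.71 -> new Bin 2
  Item 0.4 -> new Bin 3
  Item 0.23 -> Bin 2 (now 0.94)
  Item 0.31 -> Bin 3 (now 0.71)
  Item 0.31 -> new Bin 4
  Item 0.62 -> Bin 4 (now 0.93)
  Item 0.43 -> new Bin 5
  Item 0.61 -> new Bin 6
Total bins used = 6

6


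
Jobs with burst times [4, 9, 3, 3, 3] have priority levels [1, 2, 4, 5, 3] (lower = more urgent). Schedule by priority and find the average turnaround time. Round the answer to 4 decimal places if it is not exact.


Sort by priority (ascending = highest first):
Order: [(1, 4), (2, 9), (3, 3), (4, 3), (5, 3)]
Completion times:
  Priority 1, burst=4, C=4
  Priority 2, burst=9, C=13
  Priority 3, burst=3, C=16
  Priority 4, burst=3, C=19
  Priority 5, burst=3, C=22
Average turnaround = 74/5 = 14.8

14.8


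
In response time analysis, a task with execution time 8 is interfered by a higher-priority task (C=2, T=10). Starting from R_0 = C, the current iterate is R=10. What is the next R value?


R_next = C + ceil(R_prev / T_hp) * C_hp
ceil(10 / 10) = ceil(1.0) = 1
Interference = 1 * 2 = 2
R_next = 8 + 2 = 10
R_next = R_prev, so the iteration has converged (response time = 10).

10


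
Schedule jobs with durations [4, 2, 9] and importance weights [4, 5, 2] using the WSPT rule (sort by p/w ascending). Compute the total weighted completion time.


Compute p/w ratios and sort ascending (WSPT): [(2, 5), (4, 4), (9, 2)]
Compute weighted completion times:
  Job (p=2,w=5): C=2, w*C=5*2=10
  Job (p=4,w=4): C=6, w*C=4*6=24
  Job (p=9,w=2): C=15, w*C=2*15=30
Total weighted completion time = 64

64


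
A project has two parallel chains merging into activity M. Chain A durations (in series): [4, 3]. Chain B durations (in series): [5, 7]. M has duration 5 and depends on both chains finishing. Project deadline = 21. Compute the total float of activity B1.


Forward pass: ES(B1) = sum of predecessors on chain B = 0
EF = ES + duration = 0 + 5 = 5
Backward pass: LF(M) = deadline = 21; LS(M) = 21 - 5 = 16
LF(B1) = LS(M) - sum(successors on chain B) = 16 - 7 = 9
LS = LF - duration = 9 - 5 = 4
Total float = LS - ES = 4 - 0 = 4

4


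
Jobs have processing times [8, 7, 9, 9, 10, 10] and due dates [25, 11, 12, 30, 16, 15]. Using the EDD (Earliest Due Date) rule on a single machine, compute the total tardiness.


Sort by due date (EDD order): [(7, 11), (9, 12), (10, 15), (10, 16), (8, 25), (9, 30)]
Compute completion times and tardiness:
  Job 1: p=7, d=11, C=7, tardiness=max(0,7-11)=0
  Job 2: p=9, d=12, C=16, tardiness=max(0,16-12)=4
  Job 3: p=10, d=15, C=26, tardiness=max(0,26-15)=11
  Job 4: p=10, d=16, C=36, tardiness=max(0,36-16)=20
  Job 5: p=8, d=25, C=44, tardiness=max(0,44-25)=19
  Job 6: p=9, d=30, C=53, tardiness=max(0,53-30)=23
Total tardiness = 77

77


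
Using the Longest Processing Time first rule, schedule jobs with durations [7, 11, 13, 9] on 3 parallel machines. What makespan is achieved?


Sort jobs in decreasing order (LPT): [13, 11, 9, 7]
Assign each job to the least loaded machine:
  Machine 1: jobs [13], load = 13
  Machine 2: jobs [11], load = 11
  Machine 3: jobs [9, 7], load = 16
Makespan = max load = 16

16


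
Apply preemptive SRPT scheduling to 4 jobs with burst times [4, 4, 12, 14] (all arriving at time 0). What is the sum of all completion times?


Since all jobs arrive at t=0, SRPT equals SPT ordering.
SPT order: [4, 4, 12, 14]
Completion times:
  Job 1: p=4, C=4
  Job 2: p=4, C=8
  Job 3: p=12, C=20
  Job 4: p=14, C=34
Total completion time = 4 + 8 + 20 + 34 = 66

66


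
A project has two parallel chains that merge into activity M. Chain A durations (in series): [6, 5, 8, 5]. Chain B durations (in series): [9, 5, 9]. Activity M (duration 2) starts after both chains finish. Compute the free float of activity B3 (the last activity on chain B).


ES(B3) = sum of predecessors on chain B = 14
EF(B3) = ES + duration = 14 + 9 = 23
Successor of B3 is M. ES(M) = max(sum(A), sum(B)) = max(24, 23) = 24
Free float = ES(successor) - EF(current) = 24 - 23 = 1

1


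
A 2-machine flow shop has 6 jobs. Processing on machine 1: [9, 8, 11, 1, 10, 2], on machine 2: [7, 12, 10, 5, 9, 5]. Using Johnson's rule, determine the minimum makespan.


Apply Johnson's rule:
  Group 1 (a <= b): [(4, 1, 5), (6, 2, 5), (2, 8, 12)]
  Group 2 (a > b): [(3, 11, 10), (5, 10, 9), (1, 9, 7)]
Optimal job order: [4, 6, 2, 3, 5, 1]
Schedule:
  Job 4: M1 done at 1, M2 done at 6
  Job 6: M1 done at 3, M2 done at 11
  Job 2: M1 done at 11, M2 done at 23
  Job 3: M1 done at 22, M2 done at 33
  Job 5: M1 done at 32, M2 done at 42
  Job 1: M1 done at 41, M2 done at 49
Makespan = 49

49


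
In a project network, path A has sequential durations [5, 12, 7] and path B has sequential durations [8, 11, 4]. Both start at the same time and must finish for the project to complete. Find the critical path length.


Path A total = 5 + 12 + 7 = 24
Path B total = 8 + 11 + 4 = 23
Critical path = longest path = max(24, 23) = 24

24


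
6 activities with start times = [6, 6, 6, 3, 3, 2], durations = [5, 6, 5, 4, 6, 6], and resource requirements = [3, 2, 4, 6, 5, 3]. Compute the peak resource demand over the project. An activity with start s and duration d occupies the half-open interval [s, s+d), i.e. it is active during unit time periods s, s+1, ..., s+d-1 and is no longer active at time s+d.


Each activity i is active on [start_i, start_i + duration_i).
Compute total resource usage per time slot:
  t=0: active resources = [], total = 0
  t=1: active resources = [], total = 0
  t=2: active resources = [3], total = 3
  t=3: active resources = [6, 5, 3], total = 14
  t=4: active resources = [6, 5, 3], total = 14
  t=5: active resources = [6, 5, 3], total = 14
  t=6: active resources = [3, 2, 4, 6, 5, 3], total = 23
  t=7: active resources = [3, 2, 4, 5, 3], total = 17
  t=8: active resources = [3, 2, 4, 5], total = 14
  t=9: active resources = [3, 2, 4], total = 9
  t=10: active resources = [3, 2, 4], total = 9
  t=11: active resources = [2], total = 2
Peak resource demand = 23

23


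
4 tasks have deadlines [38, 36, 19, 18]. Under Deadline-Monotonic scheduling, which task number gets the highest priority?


Sort tasks by relative deadline (ascending):
  Task 4: deadline = 18
  Task 3: deadline = 19
  Task 2: deadline = 36
  Task 1: deadline = 38
Priority order (highest first): [4, 3, 2, 1]
Highest priority task = 4

4


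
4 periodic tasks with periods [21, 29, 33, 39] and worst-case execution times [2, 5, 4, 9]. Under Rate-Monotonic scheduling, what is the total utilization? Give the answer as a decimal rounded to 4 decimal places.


Compute individual utilizations (exact fractions):
  Task 1: C/T = 2/21 (approx. 0.0952)
  Task 2: C/T = 5/29 (approx. 0.1724)
  Task 3: C/T = 4/33 (approx. 0.1212)
  Task 4: C/T = 9/39 = 3/13 (approx. 0.2308)
Total utilization U = 2/21 + 5/29 + 4/33 + 3/13 = 53962/87087
Rounded to 4 decimal places: U = 0.6196
RM (Liu & Layland) bound for 4 tasks = 0.756828; compare with U = 53962/87087 (approx. 0.619633)
U <= bound, so schedulable by RM sufficient condition.

0.6196


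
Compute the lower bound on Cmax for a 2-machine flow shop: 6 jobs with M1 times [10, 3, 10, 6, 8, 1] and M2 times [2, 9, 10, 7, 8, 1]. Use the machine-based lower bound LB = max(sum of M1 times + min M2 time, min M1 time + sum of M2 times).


LB1 = sum(M1 times) + min(M2 times) = 38 + 1 = 39
LB2 = min(M1 times) + sum(M2 times) = 1 + 37 = 38
Lower bound = max(LB1, LB2) = max(39, 38) = 39

39


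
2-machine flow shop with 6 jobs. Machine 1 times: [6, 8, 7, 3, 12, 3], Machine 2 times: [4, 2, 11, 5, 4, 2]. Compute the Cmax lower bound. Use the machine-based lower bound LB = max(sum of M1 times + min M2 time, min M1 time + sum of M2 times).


LB1 = sum(M1 times) + min(M2 times) = 39 + 2 = 41
LB2 = min(M1 times) + sum(M2 times) = 3 + 28 = 31
Lower bound = max(LB1, LB2) = max(41, 31) = 41

41


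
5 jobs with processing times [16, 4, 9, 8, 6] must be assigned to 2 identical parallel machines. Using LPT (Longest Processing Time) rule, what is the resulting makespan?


Sort jobs in decreasing order (LPT): [16, 9, 8, 6, 4]
Assign each job to the least loaded machine:
  Machine 1: jobs [16, 6], load = 22
  Machine 2: jobs [9, 8, 4], load = 21
Makespan = max load = 22

22


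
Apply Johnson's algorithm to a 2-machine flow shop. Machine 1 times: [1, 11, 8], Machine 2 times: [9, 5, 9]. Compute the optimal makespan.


Apply Johnson's rule:
  Group 1 (a <= b): [(1, 1, 9), (3, 8, 9)]
  Group 2 (a > b): [(2, 11, 5)]
Optimal job order: [1, 3, 2]
Schedule:
  Job 1: M1 done at 1, M2 done at 10
  Job 3: M1 done at 9, M2 done at 19
  Job 2: M1 done at 20, M2 done at 25
Makespan = 25

25


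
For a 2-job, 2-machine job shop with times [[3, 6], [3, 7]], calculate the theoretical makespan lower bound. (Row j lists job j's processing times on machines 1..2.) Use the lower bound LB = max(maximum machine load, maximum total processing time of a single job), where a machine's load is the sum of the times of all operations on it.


Machine loads:
  Machine 1: 3 + 3 = 6
  Machine 2: 6 + 7 = 13
Max machine load = 13
Job totals:
  Job 1: 9
  Job 2: 10
Max job total = 10
Lower bound = max(13, 10) = 13

13


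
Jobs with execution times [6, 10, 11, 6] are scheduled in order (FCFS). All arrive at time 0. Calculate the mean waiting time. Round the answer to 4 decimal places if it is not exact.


FCFS order (as given): [6, 10, 11, 6]
Waiting times:
  Job 1: wait = 0
  Job 2: wait = 6
  Job 3: wait = 16
  Job 4: wait = 27
Sum of waiting times = 49
Average waiting time = 49/4 = 12.25

12.25


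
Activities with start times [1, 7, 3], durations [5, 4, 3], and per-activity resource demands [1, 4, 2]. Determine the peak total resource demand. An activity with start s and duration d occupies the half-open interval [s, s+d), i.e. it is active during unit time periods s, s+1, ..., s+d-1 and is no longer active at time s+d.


Each activity i is active on [start_i, start_i + duration_i).
Compute total resource usage per time slot:
  t=0: active resources = [], total = 0
  t=1: active resources = [1], total = 1
  t=2: active resources = [1], total = 1
  t=3: active resources = [1, 2], total = 3
  t=4: active resources = [1, 2], total = 3
  t=5: active resources = [1, 2], total = 3
  t=6: active resources = [], total = 0
  t=7: active resources = [4], total = 4
  t=8: active resources = [4], total = 4
  t=9: active resources = [4], total = 4
  t=10: active resources = [4], total = 4
Peak resource demand = 4

4


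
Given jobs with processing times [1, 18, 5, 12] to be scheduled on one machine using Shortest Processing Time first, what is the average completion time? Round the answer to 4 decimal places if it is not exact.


Sort jobs by processing time (SPT order): [1, 5, 12, 18]
Compute completion times sequentially:
  Job 1: processing = 1, completes at 1
  Job 2: processing = 5, completes at 6
  Job 3: processing = 12, completes at 18
  Job 4: processing = 18, completes at 36
Sum of completion times = 61
Average completion time = 61/4 = 15.25

15.25


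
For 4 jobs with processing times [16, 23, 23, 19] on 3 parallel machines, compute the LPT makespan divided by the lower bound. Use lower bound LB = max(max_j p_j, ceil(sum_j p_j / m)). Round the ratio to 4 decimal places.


LPT order: [23, 23, 19, 16]
Machine loads after assignment: [23, 23, 35]
LPT makespan = 35
Lower bound = max(max_job, ceil(total/3)) = max(23, 27) = 27
Ratio = 35 / 27 = 1.2963

1.2963


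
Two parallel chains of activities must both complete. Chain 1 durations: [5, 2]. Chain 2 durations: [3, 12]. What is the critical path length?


Path A total = 5 + 2 = 7
Path B total = 3 + 12 = 15
Critical path = longest path = max(7, 15) = 15

15


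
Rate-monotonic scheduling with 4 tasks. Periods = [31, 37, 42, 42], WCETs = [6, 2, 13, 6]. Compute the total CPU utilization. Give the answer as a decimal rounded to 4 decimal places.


Compute individual utilizations (exact fractions):
  Task 1: C/T = 6/31 (approx. 0.1935)
  Task 2: C/T = 2/37 (approx. 0.0541)
  Task 3: C/T = 13/42 (approx. 0.3095)
  Task 4: C/T = 6/42 = 1/7 (approx. 0.1429)
Total utilization U = 6/31 + 2/37 + 13/42 + 1/7 = 33721/48174
Rounded to 4 decimal places: U = 0.7000
RM (Liu & Layland) bound for 4 tasks = 0.756828; compare with U = 33721/48174 (approx. 0.699983)
U <= bound, so schedulable by RM sufficient condition.

0.7000


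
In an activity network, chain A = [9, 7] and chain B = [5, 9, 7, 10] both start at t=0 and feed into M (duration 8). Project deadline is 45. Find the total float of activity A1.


Forward pass: ES(A1) = sum of predecessors on chain A = 0
EF = ES + duration = 0 + 9 = 9
Backward pass: LF(M) = deadline = 45; LS(M) = 45 - 8 = 37
LF(A1) = LS(M) - sum(successors on chain A) = 37 - 7 = 30
LS = LF - duration = 30 - 9 = 21
Total float = LS - ES = 21 - 0 = 21

21


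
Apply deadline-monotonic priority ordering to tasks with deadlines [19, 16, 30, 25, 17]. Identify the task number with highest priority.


Sort tasks by relative deadline (ascending):
  Task 2: deadline = 16
  Task 5: deadline = 17
  Task 1: deadline = 19
  Task 4: deadline = 25
  Task 3: deadline = 30
Priority order (highest first): [2, 5, 1, 4, 3]
Highest priority task = 2

2


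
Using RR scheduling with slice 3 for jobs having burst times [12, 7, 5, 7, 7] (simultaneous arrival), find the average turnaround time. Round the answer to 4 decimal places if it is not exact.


Time quantum = 3
Execution trace:
  J1 runs 3 units, time = 3
  J2 runs 3 units, time = 6
  J3 runs 3 units, time = 9
  J4 runs 3 units, time = 12
  J5 runs 3 units, time = 15
  J1 runs 3 units, time = 18
  J2 runs 3 units, time = 21
  J3 runs 2 units, time = 23
  J4 runs 3 units, time = 26
  J5 runs 3 units, time = 29
  J1 runs 3 units, time = 32
  J2 runs 1 units, time = 33
  J4 runs 1 units, time = 34
  J5 runs 1 units, time = 35
  J1 runs 3 units, time = 38
Finish times: [38, 33, 23, 34, 35]
Average turnaround = 163/5 = 32.6

32.6


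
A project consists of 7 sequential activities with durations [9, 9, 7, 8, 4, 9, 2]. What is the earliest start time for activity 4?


Activity 4 starts after activities 1 through 3 complete.
Predecessor durations: [9, 9, 7]
ES = 9 + 9 + 7 = 25

25


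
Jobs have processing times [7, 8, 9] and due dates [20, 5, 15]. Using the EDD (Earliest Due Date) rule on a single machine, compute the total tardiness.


Sort by due date (EDD order): [(8, 5), (9, 15), (7, 20)]
Compute completion times and tardiness:
  Job 1: p=8, d=5, C=8, tardiness=max(0,8-5)=3
  Job 2: p=9, d=15, C=17, tardiness=max(0,17-15)=2
  Job 3: p=7, d=20, C=24, tardiness=max(0,24-20)=4
Total tardiness = 9

9


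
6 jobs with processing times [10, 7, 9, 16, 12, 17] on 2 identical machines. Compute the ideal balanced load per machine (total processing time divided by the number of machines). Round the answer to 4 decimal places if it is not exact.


Total processing time = 10 + 7 + 9 + 16 + 12 + 17 = 71
Number of machines = 2
Ideal balanced load = 71 / 2 = 35.5

35.5


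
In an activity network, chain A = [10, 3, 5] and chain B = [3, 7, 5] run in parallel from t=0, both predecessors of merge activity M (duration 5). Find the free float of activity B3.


ES(B3) = sum of predecessors on chain B = 10
EF(B3) = ES + duration = 10 + 5 = 15
Successor of B3 is M. ES(M) = max(sum(A), sum(B)) = max(18, 15) = 18
Free float = ES(successor) - EF(current) = 18 - 15 = 3

3


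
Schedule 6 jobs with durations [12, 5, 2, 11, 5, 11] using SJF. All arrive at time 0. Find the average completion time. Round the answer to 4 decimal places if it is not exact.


SJF order (ascending): [2, 5, 5, 11, 11, 12]
Completion times:
  Job 1: burst=2, C=2
  Job 2: burst=5, C=7
  Job 3: burst=5, C=12
  Job 4: burst=11, C=23
  Job 5: burst=11, C=34
  Job 6: burst=12, C=46
Average completion = 124/6 = 20.6667

20.6667


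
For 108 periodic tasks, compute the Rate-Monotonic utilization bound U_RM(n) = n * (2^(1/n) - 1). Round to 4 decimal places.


Compute 2^(1/108) = 1.0064386691
Subtract 1: 1.0064386691 - 1 = 0.0064386691
Multiply by n: 108 * 0.0064386691 = 0.6953762628
Round to 4 dp: 0.6954

0.6954


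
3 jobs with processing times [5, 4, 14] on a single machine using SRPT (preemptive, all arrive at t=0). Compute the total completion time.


Since all jobs arrive at t=0, SRPT equals SPT ordering.
SPT order: [4, 5, 14]
Completion times:
  Job 1: p=4, C=4
  Job 2: p=5, C=9
  Job 3: p=14, C=23
Total completion time = 4 + 9 + 23 = 36

36


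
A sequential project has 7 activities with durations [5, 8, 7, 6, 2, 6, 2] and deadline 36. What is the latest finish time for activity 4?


LF(activity 4) = deadline - sum of successor durations
Successors: activities 5 through 7 with durations [2, 6, 2]
Sum of successor durations = 10
LF = 36 - 10 = 26

26


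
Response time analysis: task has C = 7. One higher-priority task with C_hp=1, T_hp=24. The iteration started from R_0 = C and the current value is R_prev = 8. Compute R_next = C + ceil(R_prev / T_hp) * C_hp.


R_next = C + ceil(R_prev / T_hp) * C_hp
ceil(8 / 24) = ceil(0.3333) = 1
Interference = 1 * 1 = 1
R_next = 7 + 1 = 8
R_next = R_prev, so the iteration has converged (response time = 8).

8


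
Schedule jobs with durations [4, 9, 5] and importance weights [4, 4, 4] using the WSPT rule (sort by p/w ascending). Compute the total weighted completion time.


Compute p/w ratios and sort ascending (WSPT): [(4, 4), (5, 4), (9, 4)]
Compute weighted completion times:
  Job (p=4,w=4): C=4, w*C=4*4=16
  Job (p=5,w=4): C=9, w*C=4*9=36
  Job (p=9,w=4): C=18, w*C=4*18=72
Total weighted completion time = 124

124


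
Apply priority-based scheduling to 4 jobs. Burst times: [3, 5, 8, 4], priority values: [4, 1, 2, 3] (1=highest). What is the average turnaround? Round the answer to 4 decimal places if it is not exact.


Sort by priority (ascending = highest first):
Order: [(1, 5), (2, 8), (3, 4), (4, 3)]
Completion times:
  Priority 1, burst=5, C=5
  Priority 2, burst=8, C=13
  Priority 3, burst=4, C=17
  Priority 4, burst=3, C=20
Average turnaround = 55/4 = 13.75

13.75


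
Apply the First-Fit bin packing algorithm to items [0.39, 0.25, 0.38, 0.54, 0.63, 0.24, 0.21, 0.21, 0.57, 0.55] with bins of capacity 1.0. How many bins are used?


Place items sequentially using First-Fit:
  Item 0.39 -> new Bin 1
  Item 0.25 -> Bin 1 (now 0.64)
  Item 0.38 -> new Bin 2
  Item 0.54 -> Bin 2 (now 0.92)
  Item 0.63 -> new Bin 3
  Item 0.24 -> Bin 1 (now 0.88)
  Item 0.21 -> Bin 3 (now 0.84)
  Item 0.21 -> new Bin 4
  Item 0.57 -> Bin 4 (now 0.78)
  Item 0.55 -> new Bin 5
Total bins used = 5

5


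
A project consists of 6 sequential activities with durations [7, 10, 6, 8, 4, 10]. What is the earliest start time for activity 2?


Activity 2 starts after activities 1 through 1 complete.
Predecessor durations: [7]
ES = 7 = 7

7


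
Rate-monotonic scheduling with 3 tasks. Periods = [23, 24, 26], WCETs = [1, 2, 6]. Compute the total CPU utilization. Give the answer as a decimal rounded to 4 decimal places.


Compute individual utilizations (exact fractions):
  Task 1: C/T = 1/23 (approx. 0.0435)
  Task 2: C/T = 2/24 = 1/12 (approx. 0.0833)
  Task 3: C/T = 6/26 = 3/13 (approx. 0.2308)
Total utilization U = 1/23 + 1/12 + 3/13 = 1283/3588
Rounded to 4 decimal places: U = 0.3576
RM (Liu & Layland) bound for 3 tasks = 0.779763; compare with U = 1283/3588 (approx. 0.357581)
U <= bound, so schedulable by RM sufficient condition.

0.3576


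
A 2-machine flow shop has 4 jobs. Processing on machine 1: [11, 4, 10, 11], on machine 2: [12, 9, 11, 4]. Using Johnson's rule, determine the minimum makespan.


Apply Johnson's rule:
  Group 1 (a <= b): [(2, 4, 9), (3, 10, 11), (1, 11, 12)]
  Group 2 (a > b): [(4, 11, 4)]
Optimal job order: [2, 3, 1, 4]
Schedule:
  Job 2: M1 done at 4, M2 done at 13
  Job 3: M1 done at 14, M2 done at 25
  Job 1: M1 done at 25, M2 done at 37
  Job 4: M1 done at 36, M2 done at 41
Makespan = 41

41


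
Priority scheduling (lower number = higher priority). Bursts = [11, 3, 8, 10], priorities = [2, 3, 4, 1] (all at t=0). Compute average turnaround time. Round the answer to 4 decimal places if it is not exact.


Sort by priority (ascending = highest first):
Order: [(1, 10), (2, 11), (3, 3), (4, 8)]
Completion times:
  Priority 1, burst=10, C=10
  Priority 2, burst=11, C=21
  Priority 3, burst=3, C=24
  Priority 4, burst=8, C=32
Average turnaround = 87/4 = 21.75

21.75


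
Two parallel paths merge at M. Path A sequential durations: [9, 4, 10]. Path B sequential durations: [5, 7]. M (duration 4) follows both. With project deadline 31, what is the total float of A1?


Forward pass: ES(A1) = sum of predecessors on chain A = 0
EF = ES + duration = 0 + 9 = 9
Backward pass: LF(M) = deadline = 31; LS(M) = 31 - 4 = 27
LF(A1) = LS(M) - sum(successors on chain A) = 27 - 14 = 13
LS = LF - duration = 13 - 9 = 4
Total float = LS - ES = 4 - 0 = 4

4


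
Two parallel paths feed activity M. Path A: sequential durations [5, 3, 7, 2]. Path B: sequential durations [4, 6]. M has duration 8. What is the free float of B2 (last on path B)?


ES(B2) = sum of predecessors on chain B = 4
EF(B2) = ES + duration = 4 + 6 = 10
Successor of B2 is M. ES(M) = max(sum(A), sum(B)) = max(17, 10) = 17
Free float = ES(successor) - EF(current) = 17 - 10 = 7

7


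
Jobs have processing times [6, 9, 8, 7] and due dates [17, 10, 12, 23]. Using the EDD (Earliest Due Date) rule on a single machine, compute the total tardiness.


Sort by due date (EDD order): [(9, 10), (8, 12), (6, 17), (7, 23)]
Compute completion times and tardiness:
  Job 1: p=9, d=10, C=9, tardiness=max(0,9-10)=0
  Job 2: p=8, d=12, C=17, tardiness=max(0,17-12)=5
  Job 3: p=6, d=17, C=23, tardiness=max(0,23-17)=6
  Job 4: p=7, d=23, C=30, tardiness=max(0,30-23)=7
Total tardiness = 18

18


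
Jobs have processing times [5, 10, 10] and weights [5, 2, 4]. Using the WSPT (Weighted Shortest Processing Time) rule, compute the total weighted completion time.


Compute p/w ratios and sort ascending (WSPT): [(5, 5), (10, 4), (10, 2)]
Compute weighted completion times:
  Job (p=5,w=5): C=5, w*C=5*5=25
  Job (p=10,w=4): C=15, w*C=4*15=60
  Job (p=10,w=2): C=25, w*C=2*25=50
Total weighted completion time = 135

135


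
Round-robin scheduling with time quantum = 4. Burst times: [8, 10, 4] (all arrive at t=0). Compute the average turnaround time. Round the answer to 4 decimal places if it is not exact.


Time quantum = 4
Execution trace:
  J1 runs 4 units, time = 4
  J2 runs 4 units, time = 8
  J3 runs 4 units, time = 12
  J1 runs 4 units, time = 16
  J2 runs 4 units, time = 20
  J2 runs 2 units, time = 22
Finish times: [16, 22, 12]
Average turnaround = 50/3 = 16.6667

16.6667


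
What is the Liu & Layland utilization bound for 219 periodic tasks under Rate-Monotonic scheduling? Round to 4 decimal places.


Compute 2^(1/219) = 1.0031700697
Subtract 1: 1.0031700697 - 1 = 0.0031700697
Multiply by n: 219 * 0.0031700697 = 0.6942452643
Round to 4 dp: 0.6942

0.6942


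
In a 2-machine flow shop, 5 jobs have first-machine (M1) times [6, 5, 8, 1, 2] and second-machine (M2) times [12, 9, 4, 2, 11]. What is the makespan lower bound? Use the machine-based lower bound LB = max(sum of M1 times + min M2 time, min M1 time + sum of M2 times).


LB1 = sum(M1 times) + min(M2 times) = 22 + 2 = 24
LB2 = min(M1 times) + sum(M2 times) = 1 + 38 = 39
Lower bound = max(LB1, LB2) = max(24, 39) = 39

39


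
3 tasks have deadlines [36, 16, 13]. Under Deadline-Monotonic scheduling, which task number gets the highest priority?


Sort tasks by relative deadline (ascending):
  Task 3: deadline = 13
  Task 2: deadline = 16
  Task 1: deadline = 36
Priority order (highest first): [3, 2, 1]
Highest priority task = 3

3


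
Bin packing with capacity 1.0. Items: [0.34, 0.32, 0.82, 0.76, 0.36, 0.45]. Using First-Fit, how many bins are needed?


Place items sequentially using First-Fit:
  Item 0.34 -> new Bin 1
  Item 0.32 -> Bin 1 (now 0.66)
  Item 0.82 -> new Bin 2
  Item 0.76 -> new Bin 3
  Item 0.36 -> new Bin 4
  Item 0.45 -> Bin 4 (now 0.81)
Total bins used = 4

4


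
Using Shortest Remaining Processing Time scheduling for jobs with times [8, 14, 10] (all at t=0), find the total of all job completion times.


Since all jobs arrive at t=0, SRPT equals SPT ordering.
SPT order: [8, 10, 14]
Completion times:
  Job 1: p=8, C=8
  Job 2: p=10, C=18
  Job 3: p=14, C=32
Total completion time = 8 + 18 + 32 = 58

58


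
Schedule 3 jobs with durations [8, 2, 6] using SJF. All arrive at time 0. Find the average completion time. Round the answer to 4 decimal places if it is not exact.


SJF order (ascending): [2, 6, 8]
Completion times:
  Job 1: burst=2, C=2
  Job 2: burst=6, C=8
  Job 3: burst=8, C=16
Average completion = 26/3 = 8.6667

8.6667


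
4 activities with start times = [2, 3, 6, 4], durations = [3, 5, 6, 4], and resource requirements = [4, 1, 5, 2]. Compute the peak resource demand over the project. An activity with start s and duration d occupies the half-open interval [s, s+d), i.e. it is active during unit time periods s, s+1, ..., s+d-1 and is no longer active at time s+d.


Each activity i is active on [start_i, start_i + duration_i).
Compute total resource usage per time slot:
  t=0: active resources = [], total = 0
  t=1: active resources = [], total = 0
  t=2: active resources = [4], total = 4
  t=3: active resources = [4, 1], total = 5
  t=4: active resources = [4, 1, 2], total = 7
  t=5: active resources = [1, 2], total = 3
  t=6: active resources = [1, 5, 2], total = 8
  t=7: active resources = [1, 5, 2], total = 8
  t=8: active resources = [5], total = 5
  t=9: active resources = [5], total = 5
  t=10: active resources = [5], total = 5
  t=11: active resources = [5], total = 5
Peak resource demand = 8

8


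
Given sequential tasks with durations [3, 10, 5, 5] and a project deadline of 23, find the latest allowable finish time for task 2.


LF(activity 2) = deadline - sum of successor durations
Successors: activities 3 through 4 with durations [5, 5]
Sum of successor durations = 10
LF = 23 - 10 = 13

13


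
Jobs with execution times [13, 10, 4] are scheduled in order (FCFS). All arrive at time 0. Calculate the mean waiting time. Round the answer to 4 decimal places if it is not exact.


FCFS order (as given): [13, 10, 4]
Waiting times:
  Job 1: wait = 0
  Job 2: wait = 13
  Job 3: wait = 23
Sum of waiting times = 36
Average waiting time = 36/3 = 12.0

12.0


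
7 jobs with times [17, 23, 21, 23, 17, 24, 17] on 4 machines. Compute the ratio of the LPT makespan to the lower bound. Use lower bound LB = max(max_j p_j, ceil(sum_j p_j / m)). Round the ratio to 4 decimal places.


LPT order: [24, 23, 23, 21, 17, 17, 17]
Machine loads after assignment: [24, 40, 40, 38]
LPT makespan = 40
Lower bound = max(max_job, ceil(total/4)) = max(24, 36) = 36
Ratio = 40 / 36 = 1.1111

1.1111


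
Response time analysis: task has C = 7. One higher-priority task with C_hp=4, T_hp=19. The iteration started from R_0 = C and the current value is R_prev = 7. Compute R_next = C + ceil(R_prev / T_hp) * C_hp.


R_next = C + ceil(R_prev / T_hp) * C_hp
ceil(7 / 19) = ceil(0.3684) = 1
Interference = 1 * 4 = 4
R_next = 7 + 4 = 11

11


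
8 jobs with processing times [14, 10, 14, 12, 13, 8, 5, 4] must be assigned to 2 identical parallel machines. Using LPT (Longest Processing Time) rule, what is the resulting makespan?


Sort jobs in decreasing order (LPT): [14, 14, 13, 12, 10, 8, 5, 4]
Assign each job to the least loaded machine:
  Machine 1: jobs [14, 13, 8, 5], load = 40
  Machine 2: jobs [14, 12, 10, 4], load = 40
Makespan = max load = 40

40


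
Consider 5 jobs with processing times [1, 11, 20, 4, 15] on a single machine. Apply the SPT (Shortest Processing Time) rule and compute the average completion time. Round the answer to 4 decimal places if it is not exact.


Sort jobs by processing time (SPT order): [1, 4, 11, 15, 20]
Compute completion times sequentially:
  Job 1: processing = 1, completes at 1
  Job 2: processing = 4, completes at 5
  Job 3: processing = 11, completes at 16
  Job 4: processing = 15, completes at 31
  Job 5: processing = 20, completes at 51
Sum of completion times = 104
Average completion time = 104/5 = 20.8

20.8


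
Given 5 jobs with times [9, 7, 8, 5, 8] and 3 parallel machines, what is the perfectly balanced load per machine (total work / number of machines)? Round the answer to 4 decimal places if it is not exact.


Total processing time = 9 + 7 + 8 + 5 + 8 = 37
Number of machines = 3
Ideal balanced load = 37 / 3 = 12.3333

12.3333


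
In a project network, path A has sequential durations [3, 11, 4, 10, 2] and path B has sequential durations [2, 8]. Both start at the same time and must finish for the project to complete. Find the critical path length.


Path A total = 3 + 11 + 4 + 10 + 2 = 30
Path B total = 2 + 8 = 10
Critical path = longest path = max(30, 10) = 30

30


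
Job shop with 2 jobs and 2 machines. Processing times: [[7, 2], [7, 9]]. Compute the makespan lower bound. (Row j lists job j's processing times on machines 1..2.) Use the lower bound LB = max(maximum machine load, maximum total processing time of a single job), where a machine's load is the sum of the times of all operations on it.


Machine loads:
  Machine 1: 7 + 7 = 14
  Machine 2: 2 + 9 = 11
Max machine load = 14
Job totals:
  Job 1: 9
  Job 2: 16
Max job total = 16
Lower bound = max(14, 16) = 16

16


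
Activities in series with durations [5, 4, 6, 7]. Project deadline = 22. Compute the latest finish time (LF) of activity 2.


LF(activity 2) = deadline - sum of successor durations
Successors: activities 3 through 4 with durations [6, 7]
Sum of successor durations = 13
LF = 22 - 13 = 9

9


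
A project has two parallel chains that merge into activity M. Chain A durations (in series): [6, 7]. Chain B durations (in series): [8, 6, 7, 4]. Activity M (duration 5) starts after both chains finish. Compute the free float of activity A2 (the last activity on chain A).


ES(A2) = sum of predecessors on chain A = 6
EF(A2) = ES + duration = 6 + 7 = 13
Successor of A2 is M. ES(M) = max(sum(A), sum(B)) = max(13, 25) = 25
Free float = ES(successor) - EF(current) = 25 - 13 = 12

12


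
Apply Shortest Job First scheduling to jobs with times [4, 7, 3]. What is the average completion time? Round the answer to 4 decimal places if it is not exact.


SJF order (ascending): [3, 4, 7]
Completion times:
  Job 1: burst=3, C=3
  Job 2: burst=4, C=7
  Job 3: burst=7, C=14
Average completion = 24/3 = 8.0

8.0


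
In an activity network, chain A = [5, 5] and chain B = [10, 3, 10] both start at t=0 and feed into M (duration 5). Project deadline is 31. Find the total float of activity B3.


Forward pass: ES(B3) = sum of predecessors on chain B = 13
EF = ES + duration = 13 + 10 = 23
Backward pass: LF(M) = deadline = 31; LS(M) = 31 - 5 = 26
LF(B3) = LS(M) - sum(successors on chain B) = 26 - 0 = 26
LS = LF - duration = 26 - 10 = 16
Total float = LS - ES = 16 - 13 = 3

3


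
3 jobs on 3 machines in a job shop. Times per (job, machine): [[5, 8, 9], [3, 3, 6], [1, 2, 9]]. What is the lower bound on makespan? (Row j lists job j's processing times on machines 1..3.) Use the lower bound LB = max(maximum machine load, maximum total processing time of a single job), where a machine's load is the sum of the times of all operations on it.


Machine loads:
  Machine 1: 5 + 3 + 1 = 9
  Machine 2: 8 + 3 + 2 = 13
  Machine 3: 9 + 6 + 9 = 24
Max machine load = 24
Job totals:
  Job 1: 22
  Job 2: 12
  Job 3: 12
Max job total = 22
Lower bound = max(24, 22) = 24

24


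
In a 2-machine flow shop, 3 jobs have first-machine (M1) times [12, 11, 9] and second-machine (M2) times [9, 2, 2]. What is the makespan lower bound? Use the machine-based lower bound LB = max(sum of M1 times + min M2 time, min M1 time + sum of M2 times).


LB1 = sum(M1 times) + min(M2 times) = 32 + 2 = 34
LB2 = min(M1 times) + sum(M2 times) = 9 + 13 = 22
Lower bound = max(LB1, LB2) = max(34, 22) = 34

34
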